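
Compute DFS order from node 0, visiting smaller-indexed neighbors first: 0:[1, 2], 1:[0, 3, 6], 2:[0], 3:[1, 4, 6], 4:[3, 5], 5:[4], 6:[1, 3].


DFS stack-based: start with [0]
Visit order: [0, 1, 3, 4, 5, 6, 2]


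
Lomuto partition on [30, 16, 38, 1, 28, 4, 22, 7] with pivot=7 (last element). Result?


Elements <= 7 go left of pivot.
Result: [1, 4, 7, 30, 28, 16, 22, 38], pivot at index 2


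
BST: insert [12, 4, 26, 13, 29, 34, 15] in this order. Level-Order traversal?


Root = 12; build tree by BST insertion.
Level-Order traversal: [12, 4, 26, 13, 29, 15, 34]


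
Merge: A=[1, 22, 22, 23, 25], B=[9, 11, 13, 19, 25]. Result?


Compare heads, take smaller each step.
Merged: [1, 9, 11, 13, 19, 22, 22, 23, 25, 25]


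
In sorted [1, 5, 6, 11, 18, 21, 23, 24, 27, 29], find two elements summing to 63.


Two pointers: lo=0, hi=9
No pair sums to 63


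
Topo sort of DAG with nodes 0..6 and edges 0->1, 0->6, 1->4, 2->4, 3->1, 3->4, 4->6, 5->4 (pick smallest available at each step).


Kahn's algorithm, process smallest node first
Order: [0, 2, 3, 1, 5, 4, 6]


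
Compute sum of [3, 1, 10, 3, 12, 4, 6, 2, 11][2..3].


Prefix sums: [0, 3, 4, 14, 17, 29, 33, 39, 41, 52]
Sum[2..3] = prefix[4] - prefix[2] = 17 - 4 = 13


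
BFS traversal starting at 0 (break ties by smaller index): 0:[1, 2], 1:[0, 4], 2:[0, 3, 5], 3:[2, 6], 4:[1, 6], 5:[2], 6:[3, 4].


BFS queue: start with [0]
Visit order: [0, 1, 2, 4, 3, 5, 6]


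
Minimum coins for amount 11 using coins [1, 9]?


dp[0]=0; dp[i]=1+min(dp[i-c] for c in coins)
...dp[6]=6, dp[7]=7, dp[8]=8, dp[9]=1, dp[10]=2, dp[11]=3
Minimum coins for 11 = 3


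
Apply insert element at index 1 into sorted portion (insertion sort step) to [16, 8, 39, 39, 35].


After one pass: [8, 16, 39, 39, 35]


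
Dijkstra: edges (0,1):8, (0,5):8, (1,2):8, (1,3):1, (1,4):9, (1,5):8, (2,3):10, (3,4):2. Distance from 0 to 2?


Dijkstra from 0:
Distances: {0: 0, 1: 8, 2: 16, 3: 9, 4: 11, 5: 8}
Shortest distance to 2 = 16, path = [0, 1, 2]


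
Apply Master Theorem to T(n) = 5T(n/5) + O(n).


a=5, b=5, c=1. log_5(5)=1 = c=1. Case 2: O(n^c log n) = O(n log n)
Complexity: O(n log n)


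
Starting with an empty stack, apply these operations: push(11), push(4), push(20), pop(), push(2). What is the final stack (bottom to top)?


push(11) -> [11]
push(4) -> [11, 4]
push(20) -> [11, 4, 20]
pop() returns 20 -> [11, 4]
push(2) -> [11, 4, 2]
Final stack (bottom to top): [11, 4, 2]


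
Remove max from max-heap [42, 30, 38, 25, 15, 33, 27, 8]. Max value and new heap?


Max = 42
Replace root with last, heapify down
Resulting heap: [38, 30, 33, 25, 15, 8, 27]


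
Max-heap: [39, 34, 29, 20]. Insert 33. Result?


Append 33: [39, 34, 29, 20, 33]
Bubble up: no swaps needed
Result: [39, 34, 29, 20, 33]


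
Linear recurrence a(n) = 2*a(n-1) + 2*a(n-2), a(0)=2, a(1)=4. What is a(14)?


Build bottom-up:
...a(12)=272768, a(13)=745216, a(14)=2*745216+2*272768=2035968


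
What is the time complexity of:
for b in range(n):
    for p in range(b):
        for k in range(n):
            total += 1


Per nesting level: O(n) * O(n) [triangular over b] * O(n) = O(n^3)
Complexity: O(n^3)


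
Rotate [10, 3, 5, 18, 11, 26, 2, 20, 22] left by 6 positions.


Left rotate by 6: [2, 20, 22, 10, 3, 5, 18, 11, 26]


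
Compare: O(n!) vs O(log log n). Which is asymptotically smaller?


double-logarithmic grows slower than factorial
O(log log n) is asymptotically smaller; O(n!) grows faster


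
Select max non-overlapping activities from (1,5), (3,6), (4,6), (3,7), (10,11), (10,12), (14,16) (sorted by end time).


Greedy: pick earliest-ending, then skip overlaps.
Selected (3 activities): [(1, 5), (10, 11), (14, 16)]


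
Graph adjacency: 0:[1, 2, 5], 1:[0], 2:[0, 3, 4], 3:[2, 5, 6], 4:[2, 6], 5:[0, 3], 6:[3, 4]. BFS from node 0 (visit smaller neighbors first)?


BFS queue: start with [0]
Visit order: [0, 1, 2, 5, 3, 4, 6]


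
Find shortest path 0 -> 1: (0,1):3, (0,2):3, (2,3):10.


Dijkstra from 0:
Distances: {0: 0, 1: 3, 2: 3, 3: 13}
Shortest distance to 1 = 3, path = [0, 1]


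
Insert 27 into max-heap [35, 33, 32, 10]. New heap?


Append 27: [35, 33, 32, 10, 27]
Bubble up: no swaps needed
Result: [35, 33, 32, 10, 27]


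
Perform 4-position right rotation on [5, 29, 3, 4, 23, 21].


Right rotate by 4: [3, 4, 23, 21, 5, 29]


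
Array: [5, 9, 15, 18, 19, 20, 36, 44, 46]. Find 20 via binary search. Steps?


Search for 20:
[0,8] mid=4 arr[4]=19
[5,8] mid=6 arr[6]=36
[5,5] mid=5 arr[5]=20
Total: 3 comparisons


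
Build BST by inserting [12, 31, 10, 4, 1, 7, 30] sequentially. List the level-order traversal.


Root = 12; build tree by BST insertion.
Level-Order traversal: [12, 10, 31, 4, 30, 1, 7]


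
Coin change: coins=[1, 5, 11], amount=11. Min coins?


dp[0]=0; dp[i]=1+min(dp[i-c] for c in coins)
...dp[6]=2, dp[7]=3, dp[8]=4, dp[9]=5, dp[10]=2, dp[11]=1
Minimum coins for 11 = 1


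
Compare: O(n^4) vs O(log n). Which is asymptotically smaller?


logarithmic grows slower than quartic
O(log n) is asymptotically smaller; O(n^4) grows faster


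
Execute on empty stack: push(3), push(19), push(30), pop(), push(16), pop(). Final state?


push(3) -> [3]
push(19) -> [3, 19]
push(30) -> [3, 19, 30]
pop() returns 30 -> [3, 19]
push(16) -> [3, 19, 16]
pop() returns 16 -> [3, 19]
Final stack (bottom to top): [3, 19]


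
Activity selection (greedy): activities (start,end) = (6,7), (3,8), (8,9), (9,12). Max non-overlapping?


Greedy: pick earliest-ending, then skip overlaps.
Selected (3 activities): [(6, 7), (8, 9), (9, 12)]


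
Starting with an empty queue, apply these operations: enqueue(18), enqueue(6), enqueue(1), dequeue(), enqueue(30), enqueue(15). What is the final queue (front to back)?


enqueue(18) -> [18]
enqueue(6) -> [18, 6]
enqueue(1) -> [18, 6, 1]
dequeue() returns 18 -> [6, 1]
enqueue(30) -> [6, 1, 30]
enqueue(15) -> [6, 1, 30, 15]
Final queue (front to back): [6, 1, 30, 15]


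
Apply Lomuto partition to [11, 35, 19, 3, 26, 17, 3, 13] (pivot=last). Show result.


Elements <= 13 go left of pivot.
Result: [11, 3, 3, 13, 26, 17, 19, 35], pivot at index 3


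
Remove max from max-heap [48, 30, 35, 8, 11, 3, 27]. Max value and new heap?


Max = 48
Replace root with last, heapify down
Resulting heap: [35, 30, 27, 8, 11, 3]


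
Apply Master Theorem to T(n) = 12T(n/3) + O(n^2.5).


a=12, b=3, c=2.5. log_3(12)=2.262 < c=2.5. Case 3: O(n^c) = O(n^2.500)
Complexity: O(n^2.500)


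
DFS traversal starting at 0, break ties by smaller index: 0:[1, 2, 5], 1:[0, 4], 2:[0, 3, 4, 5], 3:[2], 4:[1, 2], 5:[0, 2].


DFS stack-based: start with [0]
Visit order: [0, 1, 4, 2, 3, 5]


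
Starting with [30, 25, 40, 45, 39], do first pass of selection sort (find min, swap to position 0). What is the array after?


After one pass: [25, 30, 40, 45, 39]


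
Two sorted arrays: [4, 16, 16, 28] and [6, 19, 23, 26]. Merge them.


Compare heads, take smaller each step.
Merged: [4, 6, 16, 16, 19, 23, 26, 28]


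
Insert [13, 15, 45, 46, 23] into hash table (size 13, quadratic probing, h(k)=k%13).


Insertions: 13->slot 0; 15->slot 2; 45->slot 6; 46->slot 7; 23->slot 10
Table: [13, None, 15, None, None, None, 45, 46, None, None, 23, None, None]


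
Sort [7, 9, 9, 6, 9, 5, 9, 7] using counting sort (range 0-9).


Count array: [0, 0, 0, 0, 0, 1, 1, 2, 0, 4]
Reconstruct: [5, 6, 7, 7, 9, 9, 9, 9]


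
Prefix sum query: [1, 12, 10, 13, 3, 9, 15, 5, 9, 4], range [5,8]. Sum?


Prefix sums: [0, 1, 13, 23, 36, 39, 48, 63, 68, 77, 81]
Sum[5..8] = prefix[9] - prefix[5] = 77 - 39 = 38


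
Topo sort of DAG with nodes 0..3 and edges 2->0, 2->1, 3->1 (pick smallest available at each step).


Kahn's algorithm, process smallest node first
Order: [2, 0, 3, 1]


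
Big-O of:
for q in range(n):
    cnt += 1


Per nesting level: O(n) = O(n)
Complexity: O(n)


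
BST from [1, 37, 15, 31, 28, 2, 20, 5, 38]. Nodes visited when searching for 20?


BST root = 1
Search for 20: compare at each node
Path: [1, 37, 15, 31, 28, 20]


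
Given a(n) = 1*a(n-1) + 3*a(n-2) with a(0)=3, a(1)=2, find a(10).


Build bottom-up:
...a(8)=1307, a(9)=2969, a(10)=1*2969+3*1307=6890


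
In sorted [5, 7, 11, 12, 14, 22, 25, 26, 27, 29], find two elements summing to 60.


Two pointers: lo=0, hi=9
No pair sums to 60


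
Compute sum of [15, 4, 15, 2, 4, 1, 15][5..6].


Prefix sums: [0, 15, 19, 34, 36, 40, 41, 56]
Sum[5..6] = prefix[7] - prefix[5] = 56 - 40 = 16


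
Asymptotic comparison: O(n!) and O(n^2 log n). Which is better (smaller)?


n^2 log n grows slower than factorial
O(n^2 log n) is asymptotically smaller; O(n!) grows faster


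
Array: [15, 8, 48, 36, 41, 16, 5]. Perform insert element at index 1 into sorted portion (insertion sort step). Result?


After one pass: [8, 15, 48, 36, 41, 16, 5]


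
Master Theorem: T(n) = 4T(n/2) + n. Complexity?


a=4, b=2, c=1. log_2(4)=2 > c=1. Case 1: O(n^log_b(a)) = O(n^2)
Complexity: O(n^2)


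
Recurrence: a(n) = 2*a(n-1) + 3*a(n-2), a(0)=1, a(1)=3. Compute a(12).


Build bottom-up:
...a(10)=59049, a(11)=177147, a(12)=2*177147+3*59049=531441


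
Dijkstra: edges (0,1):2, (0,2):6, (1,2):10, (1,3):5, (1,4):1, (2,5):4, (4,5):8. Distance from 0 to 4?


Dijkstra from 0:
Distances: {0: 0, 1: 2, 2: 6, 3: 7, 4: 3, 5: 10}
Shortest distance to 4 = 3, path = [0, 1, 4]


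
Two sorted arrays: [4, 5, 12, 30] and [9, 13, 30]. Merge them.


Compare heads, take smaller each step.
Merged: [4, 5, 9, 12, 13, 30, 30]


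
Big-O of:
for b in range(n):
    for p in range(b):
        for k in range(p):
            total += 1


Per nesting level: O(n) * O(n) [triangular over b] * O(n) [triangular over p] = O(n^3)
Complexity: O(n^3)


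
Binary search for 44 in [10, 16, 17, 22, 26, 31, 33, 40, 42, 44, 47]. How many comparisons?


Search for 44:
[0,10] mid=5 arr[5]=31
[6,10] mid=8 arr[8]=42
[9,10] mid=9 arr[9]=44
Total: 3 comparisons


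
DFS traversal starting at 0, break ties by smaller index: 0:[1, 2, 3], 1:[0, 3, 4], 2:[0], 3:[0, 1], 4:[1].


DFS stack-based: start with [0]
Visit order: [0, 1, 3, 4, 2]


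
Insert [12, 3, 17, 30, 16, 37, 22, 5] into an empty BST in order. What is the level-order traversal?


Root = 12; build tree by BST insertion.
Level-Order traversal: [12, 3, 17, 5, 16, 30, 22, 37]


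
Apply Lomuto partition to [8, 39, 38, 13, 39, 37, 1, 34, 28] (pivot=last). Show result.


Elements <= 28 go left of pivot.
Result: [8, 13, 1, 28, 39, 37, 38, 34, 39], pivot at index 3


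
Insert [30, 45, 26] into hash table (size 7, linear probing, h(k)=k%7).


Insertions: 30->slot 2; 45->slot 3; 26->slot 5
Table: [None, None, 30, 45, None, 26, None]


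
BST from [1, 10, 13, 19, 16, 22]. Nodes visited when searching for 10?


BST root = 1
Search for 10: compare at each node
Path: [1, 10]


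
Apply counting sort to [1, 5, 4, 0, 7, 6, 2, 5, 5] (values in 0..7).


Count array: [1, 1, 1, 0, 1, 3, 1, 1]
Reconstruct: [0, 1, 2, 4, 5, 5, 5, 6, 7]


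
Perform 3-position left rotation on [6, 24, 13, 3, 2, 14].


Left rotate by 3: [3, 2, 14, 6, 24, 13]


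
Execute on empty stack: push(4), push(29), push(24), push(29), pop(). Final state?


push(4) -> [4]
push(29) -> [4, 29]
push(24) -> [4, 29, 24]
push(29) -> [4, 29, 24, 29]
pop() returns 29 -> [4, 29, 24]
Final stack (bottom to top): [4, 29, 24]


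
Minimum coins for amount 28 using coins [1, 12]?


dp[0]=0; dp[i]=1+min(dp[i-c] for c in coins)
...dp[23]=12, dp[24]=2, dp[25]=3, dp[26]=4, dp[27]=5, dp[28]=6
Minimum coins for 28 = 6


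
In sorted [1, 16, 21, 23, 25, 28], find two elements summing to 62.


Two pointers: lo=0, hi=5
No pair sums to 62


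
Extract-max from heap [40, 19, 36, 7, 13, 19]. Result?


Max = 40
Replace root with last, heapify down
Resulting heap: [36, 19, 19, 7, 13]


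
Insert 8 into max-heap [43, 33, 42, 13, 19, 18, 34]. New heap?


Append 8: [43, 33, 42, 13, 19, 18, 34, 8]
Bubble up: no swaps needed
Result: [43, 33, 42, 13, 19, 18, 34, 8]


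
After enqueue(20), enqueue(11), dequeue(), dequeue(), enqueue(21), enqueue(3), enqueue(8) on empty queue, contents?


enqueue(20) -> [20]
enqueue(11) -> [20, 11]
dequeue() returns 20 -> [11]
dequeue() returns 11 -> []
enqueue(21) -> [21]
enqueue(3) -> [21, 3]
enqueue(8) -> [21, 3, 8]
Final queue (front to back): [21, 3, 8]


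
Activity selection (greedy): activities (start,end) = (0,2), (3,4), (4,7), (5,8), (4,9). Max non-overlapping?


Greedy: pick earliest-ending, then skip overlaps.
Selected (3 activities): [(0, 2), (3, 4), (4, 7)]


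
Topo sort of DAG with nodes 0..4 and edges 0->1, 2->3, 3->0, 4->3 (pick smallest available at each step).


Kahn's algorithm, process smallest node first
Order: [2, 4, 3, 0, 1]


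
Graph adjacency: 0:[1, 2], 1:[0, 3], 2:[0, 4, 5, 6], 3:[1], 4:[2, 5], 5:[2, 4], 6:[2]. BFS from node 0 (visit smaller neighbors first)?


BFS queue: start with [0]
Visit order: [0, 1, 2, 3, 4, 5, 6]


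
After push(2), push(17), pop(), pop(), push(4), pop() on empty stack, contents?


push(2) -> [2]
push(17) -> [2, 17]
pop() returns 17 -> [2]
pop() returns 2 -> []
push(4) -> [4]
pop() returns 4 -> []
Final stack (bottom to top): []


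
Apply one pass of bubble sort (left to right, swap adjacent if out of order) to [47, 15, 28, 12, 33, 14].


After one pass: [15, 28, 12, 33, 14, 47]


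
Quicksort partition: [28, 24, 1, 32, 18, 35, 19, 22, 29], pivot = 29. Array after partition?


Elements <= 29 go left of pivot.
Result: [28, 24, 1, 18, 19, 22, 29, 35, 32], pivot at index 6


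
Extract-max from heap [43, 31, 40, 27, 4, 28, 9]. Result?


Max = 43
Replace root with last, heapify down
Resulting heap: [40, 31, 28, 27, 4, 9]


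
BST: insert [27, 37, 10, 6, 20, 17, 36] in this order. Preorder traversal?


Root = 27; build tree by BST insertion.
Preorder traversal: [27, 10, 6, 20, 17, 37, 36]


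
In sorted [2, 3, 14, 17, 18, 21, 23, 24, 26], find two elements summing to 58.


Two pointers: lo=0, hi=8
No pair sums to 58


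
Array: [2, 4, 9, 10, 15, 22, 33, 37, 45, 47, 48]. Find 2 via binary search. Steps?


Search for 2:
[0,10] mid=5 arr[5]=22
[0,4] mid=2 arr[2]=9
[0,1] mid=0 arr[0]=2
Total: 3 comparisons


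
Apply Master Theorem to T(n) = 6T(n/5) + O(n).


a=6, b=5, c=1. log_5(6)=1.113 > c=1. Case 1: O(n^log_b(a)) = O(n^1.113)
Complexity: O(n^1.113)


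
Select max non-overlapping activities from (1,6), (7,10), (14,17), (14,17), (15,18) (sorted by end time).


Greedy: pick earliest-ending, then skip overlaps.
Selected (3 activities): [(1, 6), (7, 10), (14, 17)]


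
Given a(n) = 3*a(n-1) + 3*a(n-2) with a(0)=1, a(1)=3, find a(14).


Build bottom-up:
...a(12)=7296561, a(13)=27663363, a(14)=3*27663363+3*7296561=104879772


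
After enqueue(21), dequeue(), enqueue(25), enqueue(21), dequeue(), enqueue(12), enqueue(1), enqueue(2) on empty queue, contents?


enqueue(21) -> [21]
dequeue() returns 21 -> []
enqueue(25) -> [25]
enqueue(21) -> [25, 21]
dequeue() returns 25 -> [21]
enqueue(12) -> [21, 12]
enqueue(1) -> [21, 12, 1]
enqueue(2) -> [21, 12, 1, 2]
Final queue (front to back): [21, 12, 1, 2]


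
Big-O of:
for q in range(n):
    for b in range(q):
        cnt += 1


Per nesting level: O(n) * O(n) [triangular over q] = O(n^2)
Complexity: O(n^2)


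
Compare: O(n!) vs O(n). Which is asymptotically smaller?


linear grows slower than factorial
O(n) is asymptotically smaller; O(n!) grows faster


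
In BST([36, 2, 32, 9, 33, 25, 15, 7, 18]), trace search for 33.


BST root = 36
Search for 33: compare at each node
Path: [36, 2, 32, 33]


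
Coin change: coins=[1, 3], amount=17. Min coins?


dp[0]=0; dp[i]=1+min(dp[i-c] for c in coins)
...dp[12]=4, dp[13]=5, dp[14]=6, dp[15]=5, dp[16]=6, dp[17]=7
Minimum coins for 17 = 7


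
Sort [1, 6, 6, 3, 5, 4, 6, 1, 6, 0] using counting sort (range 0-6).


Count array: [1, 2, 0, 1, 1, 1, 4]
Reconstruct: [0, 1, 1, 3, 4, 5, 6, 6, 6, 6]


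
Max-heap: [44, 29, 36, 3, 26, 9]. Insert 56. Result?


Append 56: [44, 29, 36, 3, 26, 9, 56]
Bubble up: swap idx 6(56) with idx 2(36); swap idx 2(56) with idx 0(44)
Result: [56, 29, 44, 3, 26, 9, 36]


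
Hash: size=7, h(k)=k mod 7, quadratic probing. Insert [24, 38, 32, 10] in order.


Insertions: 24->slot 3; 38->slot 4; 32->slot 5; 10->slot 0
Table: [10, None, None, 24, 38, 32, None]


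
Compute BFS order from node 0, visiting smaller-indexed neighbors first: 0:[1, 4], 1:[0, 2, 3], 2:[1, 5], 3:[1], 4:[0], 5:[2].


BFS queue: start with [0]
Visit order: [0, 1, 4, 2, 3, 5]


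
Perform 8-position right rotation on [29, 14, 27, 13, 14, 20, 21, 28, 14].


Right rotate by 8: [14, 27, 13, 14, 20, 21, 28, 14, 29]


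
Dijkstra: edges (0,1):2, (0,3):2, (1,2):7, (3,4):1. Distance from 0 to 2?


Dijkstra from 0:
Distances: {0: 0, 1: 2, 2: 9, 3: 2, 4: 3}
Shortest distance to 2 = 9, path = [0, 1, 2]


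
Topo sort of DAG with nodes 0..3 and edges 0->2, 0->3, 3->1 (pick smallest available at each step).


Kahn's algorithm, process smallest node first
Order: [0, 2, 3, 1]


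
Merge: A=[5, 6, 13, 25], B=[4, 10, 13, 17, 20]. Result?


Compare heads, take smaller each step.
Merged: [4, 5, 6, 10, 13, 13, 17, 20, 25]


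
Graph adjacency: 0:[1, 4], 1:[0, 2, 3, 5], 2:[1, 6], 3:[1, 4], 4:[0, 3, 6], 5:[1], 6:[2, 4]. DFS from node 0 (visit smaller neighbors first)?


DFS stack-based: start with [0]
Visit order: [0, 1, 2, 6, 4, 3, 5]


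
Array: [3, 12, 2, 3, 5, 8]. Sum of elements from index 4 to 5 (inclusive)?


Prefix sums: [0, 3, 15, 17, 20, 25, 33]
Sum[4..5] = prefix[6] - prefix[4] = 33 - 20 = 13


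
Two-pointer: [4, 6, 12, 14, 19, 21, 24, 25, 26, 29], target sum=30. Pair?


Two pointers: lo=0, hi=9
Found pair: (4, 26) summing to 30


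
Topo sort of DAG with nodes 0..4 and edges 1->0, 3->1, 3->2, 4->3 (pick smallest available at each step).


Kahn's algorithm, process smallest node first
Order: [4, 3, 1, 0, 2]


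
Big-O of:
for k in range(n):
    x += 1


Per nesting level: O(n) = O(n)
Complexity: O(n)


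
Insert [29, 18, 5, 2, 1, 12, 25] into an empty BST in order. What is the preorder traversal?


Root = 29; build tree by BST insertion.
Preorder traversal: [29, 18, 5, 2, 1, 12, 25]


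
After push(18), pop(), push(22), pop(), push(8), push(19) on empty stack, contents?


push(18) -> [18]
pop() returns 18 -> []
push(22) -> [22]
pop() returns 22 -> []
push(8) -> [8]
push(19) -> [8, 19]
Final stack (bottom to top): [8, 19]


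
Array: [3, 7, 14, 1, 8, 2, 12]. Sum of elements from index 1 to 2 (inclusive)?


Prefix sums: [0, 3, 10, 24, 25, 33, 35, 47]
Sum[1..2] = prefix[3] - prefix[1] = 24 - 3 = 21


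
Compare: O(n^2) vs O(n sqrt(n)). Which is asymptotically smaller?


n^1.5 grows slower than quadratic
O(n sqrt(n)) is asymptotically smaller; O(n^2) grows faster


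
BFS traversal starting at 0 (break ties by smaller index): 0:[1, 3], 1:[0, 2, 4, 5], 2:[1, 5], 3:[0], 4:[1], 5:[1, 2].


BFS queue: start with [0]
Visit order: [0, 1, 3, 2, 4, 5]


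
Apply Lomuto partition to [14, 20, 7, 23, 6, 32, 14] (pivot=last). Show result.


Elements <= 14 go left of pivot.
Result: [14, 7, 6, 14, 20, 32, 23], pivot at index 3


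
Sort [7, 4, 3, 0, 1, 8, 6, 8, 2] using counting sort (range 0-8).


Count array: [1, 1, 1, 1, 1, 0, 1, 1, 2]
Reconstruct: [0, 1, 2, 3, 4, 6, 7, 8, 8]


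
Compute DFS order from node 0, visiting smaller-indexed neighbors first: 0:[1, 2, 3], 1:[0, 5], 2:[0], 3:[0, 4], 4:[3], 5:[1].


DFS stack-based: start with [0]
Visit order: [0, 1, 5, 2, 3, 4]


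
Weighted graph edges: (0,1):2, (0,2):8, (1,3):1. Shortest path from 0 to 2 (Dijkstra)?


Dijkstra from 0:
Distances: {0: 0, 1: 2, 2: 8, 3: 3}
Shortest distance to 2 = 8, path = [0, 2]


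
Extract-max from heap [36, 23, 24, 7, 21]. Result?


Max = 36
Replace root with last, heapify down
Resulting heap: [24, 23, 21, 7]


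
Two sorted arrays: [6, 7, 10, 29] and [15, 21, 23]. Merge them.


Compare heads, take smaller each step.
Merged: [6, 7, 10, 15, 21, 23, 29]


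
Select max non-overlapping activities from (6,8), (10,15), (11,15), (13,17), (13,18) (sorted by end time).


Greedy: pick earliest-ending, then skip overlaps.
Selected (2 activities): [(6, 8), (10, 15)]


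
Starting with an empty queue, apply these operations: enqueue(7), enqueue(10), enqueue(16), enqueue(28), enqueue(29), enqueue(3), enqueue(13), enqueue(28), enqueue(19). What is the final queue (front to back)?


enqueue(7) -> [7]
enqueue(10) -> [7, 10]
enqueue(16) -> [7, 10, 16]
enqueue(28) -> [7, 10, 16, 28]
enqueue(29) -> [7, 10, 16, 28, 29]
enqueue(3) -> [7, 10, 16, 28, 29, 3]
enqueue(13) -> [7, 10, 16, 28, 29, 3, 13]
enqueue(28) -> [7, 10, 16, 28, 29, 3, 13, 28]
enqueue(19) -> [7, 10, 16, 28, 29, 3, 13, 28, 19]
Final queue (front to back): [7, 10, 16, 28, 29, 3, 13, 28, 19]


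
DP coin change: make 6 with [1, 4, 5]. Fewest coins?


dp[0]=0; dp[i]=1+min(dp[i-c] for c in coins)
...dp[1]=1, dp[2]=2, dp[3]=3, dp[4]=1, dp[5]=1, dp[6]=2
Minimum coins for 6 = 2


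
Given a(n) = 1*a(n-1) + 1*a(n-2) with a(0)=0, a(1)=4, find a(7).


Build bottom-up:
...a(5)=20, a(6)=32, a(7)=1*32+1*20=52


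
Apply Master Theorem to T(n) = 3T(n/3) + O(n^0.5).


a=3, b=3, c=0.5. log_3(3)=1 > c=0.5. Case 1: O(n^log_b(a)) = O(n)
Complexity: O(n)


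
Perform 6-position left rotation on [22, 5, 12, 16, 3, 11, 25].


Left rotate by 6: [25, 22, 5, 12, 16, 3, 11]


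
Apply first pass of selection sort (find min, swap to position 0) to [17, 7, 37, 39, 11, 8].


After one pass: [7, 17, 37, 39, 11, 8]


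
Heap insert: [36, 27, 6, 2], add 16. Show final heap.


Append 16: [36, 27, 6, 2, 16]
Bubble up: no swaps needed
Result: [36, 27, 6, 2, 16]


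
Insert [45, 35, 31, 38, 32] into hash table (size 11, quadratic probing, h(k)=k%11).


Insertions: 45->slot 1; 35->slot 2; 31->slot 9; 38->slot 5; 32->slot 10
Table: [None, 45, 35, None, None, 38, None, None, None, 31, 32]


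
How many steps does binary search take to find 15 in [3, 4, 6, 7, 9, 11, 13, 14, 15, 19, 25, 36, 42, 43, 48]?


Search for 15:
[0,14] mid=7 arr[7]=14
[8,14] mid=11 arr[11]=36
[8,10] mid=9 arr[9]=19
[8,8] mid=8 arr[8]=15
Total: 4 comparisons


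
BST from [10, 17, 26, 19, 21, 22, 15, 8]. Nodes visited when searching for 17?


BST root = 10
Search for 17: compare at each node
Path: [10, 17]


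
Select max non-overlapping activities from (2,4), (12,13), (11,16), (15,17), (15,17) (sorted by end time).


Greedy: pick earliest-ending, then skip overlaps.
Selected (3 activities): [(2, 4), (12, 13), (15, 17)]


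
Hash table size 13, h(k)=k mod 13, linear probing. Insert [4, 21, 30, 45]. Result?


Insertions: 4->slot 4; 21->slot 8; 30->slot 5; 45->slot 6
Table: [None, None, None, None, 4, 30, 45, None, 21, None, None, None, None]


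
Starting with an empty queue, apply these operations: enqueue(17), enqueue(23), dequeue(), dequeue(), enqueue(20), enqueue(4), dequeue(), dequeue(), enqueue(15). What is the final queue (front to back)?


enqueue(17) -> [17]
enqueue(23) -> [17, 23]
dequeue() returns 17 -> [23]
dequeue() returns 23 -> []
enqueue(20) -> [20]
enqueue(4) -> [20, 4]
dequeue() returns 20 -> [4]
dequeue() returns 4 -> []
enqueue(15) -> [15]
Final queue (front to back): [15]


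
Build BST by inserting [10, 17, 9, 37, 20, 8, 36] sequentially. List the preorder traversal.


Root = 10; build tree by BST insertion.
Preorder traversal: [10, 9, 8, 17, 37, 20, 36]


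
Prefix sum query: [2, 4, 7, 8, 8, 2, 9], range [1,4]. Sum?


Prefix sums: [0, 2, 6, 13, 21, 29, 31, 40]
Sum[1..4] = prefix[5] - prefix[1] = 29 - 2 = 27


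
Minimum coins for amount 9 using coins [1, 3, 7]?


dp[0]=0; dp[i]=1+min(dp[i-c] for c in coins)
...dp[4]=2, dp[5]=3, dp[6]=2, dp[7]=1, dp[8]=2, dp[9]=3
Minimum coins for 9 = 3


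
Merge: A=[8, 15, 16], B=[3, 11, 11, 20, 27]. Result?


Compare heads, take smaller each step.
Merged: [3, 8, 11, 11, 15, 16, 20, 27]


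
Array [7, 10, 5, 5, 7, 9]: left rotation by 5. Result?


Left rotate by 5: [9, 7, 10, 5, 5, 7]


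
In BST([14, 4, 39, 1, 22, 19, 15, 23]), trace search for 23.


BST root = 14
Search for 23: compare at each node
Path: [14, 39, 22, 23]


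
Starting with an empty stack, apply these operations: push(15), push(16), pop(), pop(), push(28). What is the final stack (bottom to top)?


push(15) -> [15]
push(16) -> [15, 16]
pop() returns 16 -> [15]
pop() returns 15 -> []
push(28) -> [28]
Final stack (bottom to top): [28]


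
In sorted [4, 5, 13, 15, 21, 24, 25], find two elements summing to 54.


Two pointers: lo=0, hi=6
No pair sums to 54


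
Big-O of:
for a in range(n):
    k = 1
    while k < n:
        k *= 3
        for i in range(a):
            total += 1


Per nesting level: O(n) * O(log n) * O(n) [triangular over a] = O(n^2 log n)
Complexity: O(n^2 log n)


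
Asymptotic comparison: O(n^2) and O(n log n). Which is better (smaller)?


linearithmic grows slower than quadratic
O(n log n) is asymptotically smaller; O(n^2) grows faster


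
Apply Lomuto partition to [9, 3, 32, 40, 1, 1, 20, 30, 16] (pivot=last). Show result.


Elements <= 16 go left of pivot.
Result: [9, 3, 1, 1, 16, 40, 20, 30, 32], pivot at index 4


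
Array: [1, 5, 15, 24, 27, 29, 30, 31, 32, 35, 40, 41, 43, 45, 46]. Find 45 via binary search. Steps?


Search for 45:
[0,14] mid=7 arr[7]=31
[8,14] mid=11 arr[11]=41
[12,14] mid=13 arr[13]=45
Total: 3 comparisons


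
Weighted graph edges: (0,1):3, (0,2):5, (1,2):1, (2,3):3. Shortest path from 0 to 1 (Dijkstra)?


Dijkstra from 0:
Distances: {0: 0, 1: 3, 2: 4, 3: 7}
Shortest distance to 1 = 3, path = [0, 1]


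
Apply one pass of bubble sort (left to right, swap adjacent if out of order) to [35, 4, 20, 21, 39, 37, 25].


After one pass: [4, 20, 21, 35, 37, 25, 39]


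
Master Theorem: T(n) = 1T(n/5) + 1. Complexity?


a=1, b=5, c=0. log_5(1)=0 = c=0. Case 2: O(n^c log n) = O(log n)
Complexity: O(log n)


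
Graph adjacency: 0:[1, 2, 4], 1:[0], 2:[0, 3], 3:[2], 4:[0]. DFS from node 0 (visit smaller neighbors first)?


DFS stack-based: start with [0]
Visit order: [0, 1, 2, 3, 4]


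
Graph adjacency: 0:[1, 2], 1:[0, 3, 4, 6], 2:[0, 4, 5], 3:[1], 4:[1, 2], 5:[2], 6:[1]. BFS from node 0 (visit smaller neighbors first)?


BFS queue: start with [0]
Visit order: [0, 1, 2, 3, 4, 6, 5]


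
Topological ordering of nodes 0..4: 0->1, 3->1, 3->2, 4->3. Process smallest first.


Kahn's algorithm, process smallest node first
Order: [0, 4, 3, 1, 2]


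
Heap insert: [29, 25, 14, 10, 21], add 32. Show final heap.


Append 32: [29, 25, 14, 10, 21, 32]
Bubble up: swap idx 5(32) with idx 2(14); swap idx 2(32) with idx 0(29)
Result: [32, 25, 29, 10, 21, 14]


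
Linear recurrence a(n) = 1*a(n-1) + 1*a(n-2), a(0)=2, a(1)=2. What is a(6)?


Build bottom-up:
...a(4)=10, a(5)=16, a(6)=1*16+1*10=26


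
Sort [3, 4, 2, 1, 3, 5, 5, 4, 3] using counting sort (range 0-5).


Count array: [0, 1, 1, 3, 2, 2]
Reconstruct: [1, 2, 3, 3, 3, 4, 4, 5, 5]


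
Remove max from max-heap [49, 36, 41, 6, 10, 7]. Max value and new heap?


Max = 49
Replace root with last, heapify down
Resulting heap: [41, 36, 7, 6, 10]


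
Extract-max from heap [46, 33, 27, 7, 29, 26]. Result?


Max = 46
Replace root with last, heapify down
Resulting heap: [33, 29, 27, 7, 26]


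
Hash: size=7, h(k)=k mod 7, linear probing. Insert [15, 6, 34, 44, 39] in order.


Insertions: 15->slot 1; 6->slot 6; 34->slot 0; 44->slot 2; 39->slot 4
Table: [34, 15, 44, None, 39, None, 6]


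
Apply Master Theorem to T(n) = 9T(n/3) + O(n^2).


a=9, b=3, c=2. log_3(9)=2 = c=2. Case 2: O(n^c log n) = O(n^2 log n)
Complexity: O(n^2 log n)


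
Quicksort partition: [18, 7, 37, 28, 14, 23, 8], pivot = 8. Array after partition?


Elements <= 8 go left of pivot.
Result: [7, 8, 37, 28, 14, 23, 18], pivot at index 1


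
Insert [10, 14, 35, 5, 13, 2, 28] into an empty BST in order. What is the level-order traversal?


Root = 10; build tree by BST insertion.
Level-Order traversal: [10, 5, 14, 2, 13, 35, 28]


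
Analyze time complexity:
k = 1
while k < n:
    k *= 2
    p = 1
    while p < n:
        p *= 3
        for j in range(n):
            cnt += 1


Per nesting level: O(log n) * O(log n) * O(n) = O(n (log n)^2)
Complexity: O(n (log n)^2)


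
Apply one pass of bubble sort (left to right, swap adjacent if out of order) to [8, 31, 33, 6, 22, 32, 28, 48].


After one pass: [8, 31, 6, 22, 32, 28, 33, 48]


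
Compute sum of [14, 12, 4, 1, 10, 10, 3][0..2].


Prefix sums: [0, 14, 26, 30, 31, 41, 51, 54]
Sum[0..2] = prefix[3] - prefix[0] = 30 - 0 = 30


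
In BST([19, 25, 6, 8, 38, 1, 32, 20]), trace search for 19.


BST root = 19
Search for 19: compare at each node
Path: [19]


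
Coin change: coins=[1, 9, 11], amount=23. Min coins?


dp[0]=0; dp[i]=1+min(dp[i-c] for c in coins)
...dp[18]=2, dp[19]=3, dp[20]=2, dp[21]=3, dp[22]=2, dp[23]=3
Minimum coins for 23 = 3


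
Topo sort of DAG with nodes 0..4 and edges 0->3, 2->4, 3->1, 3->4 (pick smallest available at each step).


Kahn's algorithm, process smallest node first
Order: [0, 2, 3, 1, 4]


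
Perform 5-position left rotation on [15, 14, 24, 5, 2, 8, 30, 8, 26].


Left rotate by 5: [8, 30, 8, 26, 15, 14, 24, 5, 2]


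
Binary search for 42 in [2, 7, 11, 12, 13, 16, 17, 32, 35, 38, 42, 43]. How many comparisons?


Search for 42:
[0,11] mid=5 arr[5]=16
[6,11] mid=8 arr[8]=35
[9,11] mid=10 arr[10]=42
Total: 3 comparisons


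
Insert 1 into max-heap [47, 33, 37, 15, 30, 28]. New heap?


Append 1: [47, 33, 37, 15, 30, 28, 1]
Bubble up: no swaps needed
Result: [47, 33, 37, 15, 30, 28, 1]


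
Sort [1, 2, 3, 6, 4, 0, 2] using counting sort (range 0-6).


Count array: [1, 1, 2, 1, 1, 0, 1]
Reconstruct: [0, 1, 2, 2, 3, 4, 6]


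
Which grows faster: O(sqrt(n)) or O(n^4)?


sublinear grows slower than quartic
O(sqrt(n)) is asymptotically smaller; O(n^4) grows faster


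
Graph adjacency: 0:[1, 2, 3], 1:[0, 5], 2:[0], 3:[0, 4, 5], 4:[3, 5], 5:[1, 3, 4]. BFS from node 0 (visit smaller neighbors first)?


BFS queue: start with [0]
Visit order: [0, 1, 2, 3, 5, 4]


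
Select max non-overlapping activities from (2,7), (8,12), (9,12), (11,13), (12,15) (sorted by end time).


Greedy: pick earliest-ending, then skip overlaps.
Selected (3 activities): [(2, 7), (8, 12), (12, 15)]


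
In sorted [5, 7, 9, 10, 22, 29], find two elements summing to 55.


Two pointers: lo=0, hi=5
No pair sums to 55


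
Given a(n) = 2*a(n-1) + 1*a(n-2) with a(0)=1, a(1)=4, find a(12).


Build bottom-up:
...a(10)=10497, a(11)=25342, a(12)=2*25342+1*10497=61181


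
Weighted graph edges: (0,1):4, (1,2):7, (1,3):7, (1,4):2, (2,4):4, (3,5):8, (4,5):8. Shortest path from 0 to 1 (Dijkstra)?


Dijkstra from 0:
Distances: {0: 0, 1: 4, 2: 10, 3: 11, 4: 6, 5: 14}
Shortest distance to 1 = 4, path = [0, 1]


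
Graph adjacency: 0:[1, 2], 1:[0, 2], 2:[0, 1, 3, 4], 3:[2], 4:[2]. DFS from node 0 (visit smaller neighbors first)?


DFS stack-based: start with [0]
Visit order: [0, 1, 2, 3, 4]


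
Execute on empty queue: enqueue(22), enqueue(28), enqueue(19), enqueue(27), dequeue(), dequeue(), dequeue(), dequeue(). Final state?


enqueue(22) -> [22]
enqueue(28) -> [22, 28]
enqueue(19) -> [22, 28, 19]
enqueue(27) -> [22, 28, 19, 27]
dequeue() returns 22 -> [28, 19, 27]
dequeue() returns 28 -> [19, 27]
dequeue() returns 19 -> [27]
dequeue() returns 27 -> []
Final queue (front to back): []


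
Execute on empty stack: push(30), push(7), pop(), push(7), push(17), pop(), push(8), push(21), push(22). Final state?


push(30) -> [30]
push(7) -> [30, 7]
pop() returns 7 -> [30]
push(7) -> [30, 7]
push(17) -> [30, 7, 17]
pop() returns 17 -> [30, 7]
push(8) -> [30, 7, 8]
push(21) -> [30, 7, 8, 21]
push(22) -> [30, 7, 8, 21, 22]
Final stack (bottom to top): [30, 7, 8, 21, 22]


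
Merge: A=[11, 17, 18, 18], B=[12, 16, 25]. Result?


Compare heads, take smaller each step.
Merged: [11, 12, 16, 17, 18, 18, 25]


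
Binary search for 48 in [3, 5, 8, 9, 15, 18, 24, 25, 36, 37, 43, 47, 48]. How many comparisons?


Search for 48:
[0,12] mid=6 arr[6]=24
[7,12] mid=9 arr[9]=37
[10,12] mid=11 arr[11]=47
[12,12] mid=12 arr[12]=48
Total: 4 comparisons


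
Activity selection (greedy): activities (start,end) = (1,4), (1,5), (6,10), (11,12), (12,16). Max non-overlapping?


Greedy: pick earliest-ending, then skip overlaps.
Selected (4 activities): [(1, 4), (6, 10), (11, 12), (12, 16)]


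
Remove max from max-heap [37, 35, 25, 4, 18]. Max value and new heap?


Max = 37
Replace root with last, heapify down
Resulting heap: [35, 18, 25, 4]


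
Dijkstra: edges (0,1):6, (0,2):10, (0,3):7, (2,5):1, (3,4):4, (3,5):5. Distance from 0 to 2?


Dijkstra from 0:
Distances: {0: 0, 1: 6, 2: 10, 3: 7, 4: 11, 5: 11}
Shortest distance to 2 = 10, path = [0, 2]


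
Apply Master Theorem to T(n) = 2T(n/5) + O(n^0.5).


a=2, b=5, c=0.5. log_5(2)=0.431 < c=0.5. Case 3: O(n^c) = O(sqrt(n))
Complexity: O(sqrt(n))


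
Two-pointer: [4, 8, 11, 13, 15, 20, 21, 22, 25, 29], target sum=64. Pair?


Two pointers: lo=0, hi=9
No pair sums to 64


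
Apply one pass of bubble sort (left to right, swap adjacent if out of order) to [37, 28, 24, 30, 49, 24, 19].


After one pass: [28, 24, 30, 37, 24, 19, 49]


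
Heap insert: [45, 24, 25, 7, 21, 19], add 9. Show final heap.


Append 9: [45, 24, 25, 7, 21, 19, 9]
Bubble up: no swaps needed
Result: [45, 24, 25, 7, 21, 19, 9]


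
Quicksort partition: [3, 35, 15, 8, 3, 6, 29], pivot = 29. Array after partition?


Elements <= 29 go left of pivot.
Result: [3, 15, 8, 3, 6, 29, 35], pivot at index 5


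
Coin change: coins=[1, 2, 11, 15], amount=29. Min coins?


dp[0]=0; dp[i]=1+min(dp[i-c] for c in coins)
...dp[24]=3, dp[25]=4, dp[26]=2, dp[27]=3, dp[28]=3, dp[29]=4
Minimum coins for 29 = 4


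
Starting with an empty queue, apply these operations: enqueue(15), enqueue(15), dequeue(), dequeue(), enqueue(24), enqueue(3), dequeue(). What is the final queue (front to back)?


enqueue(15) -> [15]
enqueue(15) -> [15, 15]
dequeue() returns 15 -> [15]
dequeue() returns 15 -> []
enqueue(24) -> [24]
enqueue(3) -> [24, 3]
dequeue() returns 24 -> [3]
Final queue (front to back): [3]


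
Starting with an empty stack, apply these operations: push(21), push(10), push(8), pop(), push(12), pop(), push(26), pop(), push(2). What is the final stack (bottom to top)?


push(21) -> [21]
push(10) -> [21, 10]
push(8) -> [21, 10, 8]
pop() returns 8 -> [21, 10]
push(12) -> [21, 10, 12]
pop() returns 12 -> [21, 10]
push(26) -> [21, 10, 26]
pop() returns 26 -> [21, 10]
push(2) -> [21, 10, 2]
Final stack (bottom to top): [21, 10, 2]


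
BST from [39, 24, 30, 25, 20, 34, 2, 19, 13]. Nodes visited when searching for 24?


BST root = 39
Search for 24: compare at each node
Path: [39, 24]


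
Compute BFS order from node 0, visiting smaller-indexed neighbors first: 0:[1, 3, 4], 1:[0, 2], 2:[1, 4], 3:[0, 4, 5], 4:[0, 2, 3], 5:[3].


BFS queue: start with [0]
Visit order: [0, 1, 3, 4, 2, 5]


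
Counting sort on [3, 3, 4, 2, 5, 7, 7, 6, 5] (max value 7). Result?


Count array: [0, 0, 1, 2, 1, 2, 1, 2]
Reconstruct: [2, 3, 3, 4, 5, 5, 6, 7, 7]


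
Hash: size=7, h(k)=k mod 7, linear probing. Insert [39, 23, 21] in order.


Insertions: 39->slot 4; 23->slot 2; 21->slot 0
Table: [21, None, 23, None, 39, None, None]


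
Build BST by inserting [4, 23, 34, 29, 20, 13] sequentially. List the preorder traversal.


Root = 4; build tree by BST insertion.
Preorder traversal: [4, 23, 20, 13, 34, 29]


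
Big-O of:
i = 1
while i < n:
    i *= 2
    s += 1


Per nesting level: O(log n) = O(log n)
Complexity: O(log n)


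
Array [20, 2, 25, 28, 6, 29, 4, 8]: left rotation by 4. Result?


Left rotate by 4: [6, 29, 4, 8, 20, 2, 25, 28]


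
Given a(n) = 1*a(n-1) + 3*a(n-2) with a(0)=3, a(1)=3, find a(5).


Build bottom-up:
...a(3)=21, a(4)=57, a(5)=1*57+3*21=120


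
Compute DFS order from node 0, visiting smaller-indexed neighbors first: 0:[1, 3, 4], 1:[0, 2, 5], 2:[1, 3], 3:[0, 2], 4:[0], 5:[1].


DFS stack-based: start with [0]
Visit order: [0, 1, 2, 3, 5, 4]


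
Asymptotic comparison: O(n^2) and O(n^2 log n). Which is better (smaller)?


quadratic grows slower than n^2 log n
O(n^2) is asymptotically smaller; O(n^2 log n) grows faster


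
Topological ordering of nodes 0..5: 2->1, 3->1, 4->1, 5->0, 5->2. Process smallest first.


Kahn's algorithm, process smallest node first
Order: [3, 4, 5, 0, 2, 1]


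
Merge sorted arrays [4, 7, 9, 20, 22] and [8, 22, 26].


Compare heads, take smaller each step.
Merged: [4, 7, 8, 9, 20, 22, 22, 26]


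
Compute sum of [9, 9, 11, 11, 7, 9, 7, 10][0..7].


Prefix sums: [0, 9, 18, 29, 40, 47, 56, 63, 73]
Sum[0..7] = prefix[8] - prefix[0] = 73 - 0 = 73


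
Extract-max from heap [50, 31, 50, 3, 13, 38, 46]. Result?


Max = 50
Replace root with last, heapify down
Resulting heap: [50, 31, 46, 3, 13, 38]


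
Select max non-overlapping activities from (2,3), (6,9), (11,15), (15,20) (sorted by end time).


Greedy: pick earliest-ending, then skip overlaps.
Selected (4 activities): [(2, 3), (6, 9), (11, 15), (15, 20)]


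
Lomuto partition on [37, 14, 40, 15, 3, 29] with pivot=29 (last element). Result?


Elements <= 29 go left of pivot.
Result: [14, 15, 3, 29, 40, 37], pivot at index 3


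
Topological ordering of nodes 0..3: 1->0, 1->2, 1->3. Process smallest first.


Kahn's algorithm, process smallest node first
Order: [1, 0, 2, 3]


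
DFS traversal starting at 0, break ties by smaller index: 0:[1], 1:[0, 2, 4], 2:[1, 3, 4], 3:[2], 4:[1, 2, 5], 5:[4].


DFS stack-based: start with [0]
Visit order: [0, 1, 2, 3, 4, 5]


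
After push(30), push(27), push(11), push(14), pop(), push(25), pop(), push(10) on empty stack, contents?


push(30) -> [30]
push(27) -> [30, 27]
push(11) -> [30, 27, 11]
push(14) -> [30, 27, 11, 14]
pop() returns 14 -> [30, 27, 11]
push(25) -> [30, 27, 11, 25]
pop() returns 25 -> [30, 27, 11]
push(10) -> [30, 27, 11, 10]
Final stack (bottom to top): [30, 27, 11, 10]


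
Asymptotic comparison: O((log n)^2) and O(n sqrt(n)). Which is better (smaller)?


polylogarithmic grows slower than n^1.5
O((log n)^2) is asymptotically smaller; O(n sqrt(n)) grows faster


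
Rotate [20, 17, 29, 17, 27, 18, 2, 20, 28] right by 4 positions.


Right rotate by 4: [18, 2, 20, 28, 20, 17, 29, 17, 27]


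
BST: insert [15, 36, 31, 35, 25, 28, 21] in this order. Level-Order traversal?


Root = 15; build tree by BST insertion.
Level-Order traversal: [15, 36, 31, 25, 35, 21, 28]


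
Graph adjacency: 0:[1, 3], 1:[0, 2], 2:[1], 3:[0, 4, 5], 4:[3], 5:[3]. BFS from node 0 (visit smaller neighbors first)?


BFS queue: start with [0]
Visit order: [0, 1, 3, 2, 4, 5]


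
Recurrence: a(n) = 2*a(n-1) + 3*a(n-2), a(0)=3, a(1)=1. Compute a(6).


Build bottom-up:
...a(4)=83, a(5)=241, a(6)=2*241+3*83=731


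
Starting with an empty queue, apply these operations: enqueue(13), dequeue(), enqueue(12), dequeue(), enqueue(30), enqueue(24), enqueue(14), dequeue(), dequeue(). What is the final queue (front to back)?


enqueue(13) -> [13]
dequeue() returns 13 -> []
enqueue(12) -> [12]
dequeue() returns 12 -> []
enqueue(30) -> [30]
enqueue(24) -> [30, 24]
enqueue(14) -> [30, 24, 14]
dequeue() returns 30 -> [24, 14]
dequeue() returns 24 -> [14]
Final queue (front to back): [14]
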